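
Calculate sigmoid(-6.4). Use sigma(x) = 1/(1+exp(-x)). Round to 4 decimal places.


sigma(-6.4) = 1/(1+e^(6.4)) = 1/(1+601.845038) = 1/602.845038 = 0.0017.

0.0017


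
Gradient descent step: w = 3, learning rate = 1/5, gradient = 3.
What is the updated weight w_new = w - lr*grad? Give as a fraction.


w_new = 3 - 1/5 * 3 = 3 - 3/5 = 12/5.

12/5


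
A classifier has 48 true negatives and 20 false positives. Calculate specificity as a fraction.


Specificity = TN / (TN + FP) = 48 / 68 = 12/17.

12/17


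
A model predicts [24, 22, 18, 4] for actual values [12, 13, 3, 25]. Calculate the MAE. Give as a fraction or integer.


MAE = (1/4) * (|12-24|=12 + |13-22|=9 + |3-18|=15 + |25-4|=21). Sum = 57. MAE = 57/4.

57/4


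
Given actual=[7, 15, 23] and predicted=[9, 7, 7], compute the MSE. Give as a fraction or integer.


MSE = (1/3) * ((7-9)^2=4 + (15-7)^2=64 + (23-7)^2=256). Sum = 324. MSE = 108.

108


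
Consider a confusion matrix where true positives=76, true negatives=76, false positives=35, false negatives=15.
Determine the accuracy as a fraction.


Accuracy = (TP + TN) / (TP + TN + FP + FN) = (76 + 76) / 202 = 76/101.

76/101


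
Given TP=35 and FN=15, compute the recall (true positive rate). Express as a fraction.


Recall = TP / (TP + FN) = 35 / 50 = 7/10.

7/10


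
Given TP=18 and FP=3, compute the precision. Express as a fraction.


Precision = TP / (TP + FP) = 18 / 21 = 6/7.

6/7


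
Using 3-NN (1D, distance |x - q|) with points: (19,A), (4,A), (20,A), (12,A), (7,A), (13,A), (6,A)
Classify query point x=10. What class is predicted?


Distances: |19-10|=9, |4-10|=6, |20-10|=10, |12-10|=2, |7-10|=3, |13-10|=3, |6-10|=4. 3 nearest: (12,A), (7,A), (13,A). Counts: {'A': 3}. Majority class: A.

A


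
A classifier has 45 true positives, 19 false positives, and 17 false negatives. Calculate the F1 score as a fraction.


Precision = 45/64 = 45/64. Recall = 45/62 = 45/62. F1 = 2*P*R/(P+R) = 5/7.

5/7


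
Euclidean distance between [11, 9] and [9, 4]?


d = sqrt(sum of squared differences). (11-9)^2=4, (9-4)^2=25. Sum = 29.

sqrt(29)


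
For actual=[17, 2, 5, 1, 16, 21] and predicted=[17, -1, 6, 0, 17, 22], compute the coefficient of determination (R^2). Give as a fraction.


Mean(y) = 31/3. SS_res = 13. SS_tot = 1126/3. R^2 = 1 - 13/(1126/3) = 1087/1126.

1087/1126


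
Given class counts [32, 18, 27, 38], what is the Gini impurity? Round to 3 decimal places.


Total = 115. Proportions: 32/115, 18/115, 27/115, 38/115. sum(p_i^2) = 0.2662. Gini = 1 - 0.2662 = 0.7338, which rounds to 0.734.

0.734


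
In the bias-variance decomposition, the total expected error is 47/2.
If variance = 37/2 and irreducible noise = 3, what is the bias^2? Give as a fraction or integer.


Total error = bias^2 + variance + irreducible noise. So bias^2 = 47/2 - 37/2 - 3 = 2.

2


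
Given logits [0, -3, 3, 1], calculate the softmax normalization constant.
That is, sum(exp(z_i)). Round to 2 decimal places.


Denom = e^0=1.0000 + e^-3=0.0498 + e^3=20.0855 + e^1=2.7183. Sum = 23.8536, which rounds to 23.85.

23.85


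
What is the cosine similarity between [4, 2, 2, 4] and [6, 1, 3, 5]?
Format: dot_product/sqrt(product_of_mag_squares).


dot = 52. |a|^2 = 40, |b|^2 = 71. cos = 52/sqrt(2840).

52/sqrt(2840)


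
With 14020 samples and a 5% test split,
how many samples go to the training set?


Test set = 14020 * 5% = 701. Training set = 14020 - 701 = 13319.

13319


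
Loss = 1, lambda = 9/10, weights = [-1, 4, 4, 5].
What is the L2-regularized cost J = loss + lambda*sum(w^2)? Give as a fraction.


L2 sq norm = sum(w^2) = 58. J = 1 + 9/10 * 58 = 266/5.

266/5


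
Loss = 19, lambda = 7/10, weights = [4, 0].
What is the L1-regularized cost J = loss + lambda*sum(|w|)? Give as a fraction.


L1 norm = sum(|w|) = 4. J = 19 + 7/10 * 4 = 109/5.

109/5


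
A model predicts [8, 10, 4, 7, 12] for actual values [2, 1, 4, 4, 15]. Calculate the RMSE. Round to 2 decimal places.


MSE = 27.0000. RMSE = sqrt(27.0000) = 5.20.

5.20


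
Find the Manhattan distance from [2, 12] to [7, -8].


d = sum of absolute differences: |2-7|=5 + |12--8|=20 = 25.

25


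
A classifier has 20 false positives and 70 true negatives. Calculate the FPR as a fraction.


FPR = FP / (FP + TN) = 20 / 90 = 2/9.

2/9


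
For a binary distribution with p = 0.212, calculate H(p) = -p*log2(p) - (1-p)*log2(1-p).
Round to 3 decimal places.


H = -0.212*log2(0.212) - 0.788*log2(0.788) = 0.745.

0.745


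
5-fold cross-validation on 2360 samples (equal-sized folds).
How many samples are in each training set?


Each validation fold has 2360/5 = 472 samples. Training set = 2360 - 472 = 1888.

1888


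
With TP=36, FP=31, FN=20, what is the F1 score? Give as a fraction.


Precision = 36/67 = 36/67. Recall = 36/56 = 9/14. F1 = 2*P*R/(P+R) = 24/41.

24/41


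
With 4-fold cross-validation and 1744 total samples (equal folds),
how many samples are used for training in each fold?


Each validation fold has 1744/4 = 436 samples. Training set = 1744 - 436 = 1308.

1308


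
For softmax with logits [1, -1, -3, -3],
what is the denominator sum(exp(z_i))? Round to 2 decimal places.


Denom = e^1=2.7183 + e^-1=0.3679 + e^-3=0.0498 + e^-3=0.0498. Sum = 3.1858, which rounds to 3.19.

3.19


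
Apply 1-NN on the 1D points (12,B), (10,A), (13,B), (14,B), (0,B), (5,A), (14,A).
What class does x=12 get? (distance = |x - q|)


Distances: |12-12|=0, |10-12|=2, |13-12|=1, |14-12|=2, |0-12|=12, |5-12|=7, |14-12|=2. 1 nearest: (12,B). Counts: {'B': 1}. Majority class: B.

B


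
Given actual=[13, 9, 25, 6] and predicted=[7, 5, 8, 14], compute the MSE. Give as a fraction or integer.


MSE = (1/4) * ((13-7)^2=36 + (9-5)^2=16 + (25-8)^2=289 + (6-14)^2=64). Sum = 405. MSE = 405/4.

405/4


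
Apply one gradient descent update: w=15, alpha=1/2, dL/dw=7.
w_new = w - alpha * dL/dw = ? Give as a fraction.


w_new = 15 - 1/2 * 7 = 15 - 7/2 = 23/2.

23/2


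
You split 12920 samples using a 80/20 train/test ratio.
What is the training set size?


Test set = 12920 * 20% = 2584. Training set = 12920 - 2584 = 10336.

10336


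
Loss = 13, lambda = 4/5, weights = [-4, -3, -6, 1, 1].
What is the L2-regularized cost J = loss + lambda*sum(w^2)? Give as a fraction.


L2 sq norm = sum(w^2) = 63. J = 13 + 4/5 * 63 = 317/5.

317/5


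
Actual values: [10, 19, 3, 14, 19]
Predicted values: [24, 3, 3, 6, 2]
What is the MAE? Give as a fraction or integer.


MAE = (1/5) * (|10-24|=14 + |19-3|=16 + |3-3|=0 + |14-6|=8 + |19-2|=17). Sum = 55. MAE = 11.

11


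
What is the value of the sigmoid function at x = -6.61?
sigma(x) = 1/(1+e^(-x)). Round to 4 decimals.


sigma(-6.61) = 1/(1+e^(6.61)) = 1/(1+742.483019) = 1/743.483019 = 0.0013.

0.0013


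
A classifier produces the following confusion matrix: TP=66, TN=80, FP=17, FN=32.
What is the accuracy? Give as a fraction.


Accuracy = (TP + TN) / (TP + TN + FP + FN) = (66 + 80) / 195 = 146/195.

146/195


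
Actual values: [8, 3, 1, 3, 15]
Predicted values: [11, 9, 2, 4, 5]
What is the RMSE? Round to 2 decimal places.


MSE = 29.4000. RMSE = sqrt(29.4000) = 5.42.

5.42


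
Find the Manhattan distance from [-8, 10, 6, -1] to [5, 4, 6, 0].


d = sum of absolute differences: |-8-5|=13 + |10-4|=6 + |6-6|=0 + |-1-0|=1 = 20.

20


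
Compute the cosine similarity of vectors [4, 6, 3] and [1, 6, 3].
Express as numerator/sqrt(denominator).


dot = 49. |a|^2 = 61, |b|^2 = 46. cos = 49/sqrt(2806).

49/sqrt(2806)


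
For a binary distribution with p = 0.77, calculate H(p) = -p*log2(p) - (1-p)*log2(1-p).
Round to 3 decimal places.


H = -0.77*log2(0.77) - 0.23*log2(0.23) = 0.778.

0.778


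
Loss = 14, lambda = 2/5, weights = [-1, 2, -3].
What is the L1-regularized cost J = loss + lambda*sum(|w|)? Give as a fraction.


L1 norm = sum(|w|) = 6. J = 14 + 2/5 * 6 = 82/5.

82/5


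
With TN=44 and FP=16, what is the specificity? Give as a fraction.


Specificity = TN / (TN + FP) = 44 / 60 = 11/15.

11/15


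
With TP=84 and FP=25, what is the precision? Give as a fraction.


Precision = TP / (TP + FP) = 84 / 109 = 84/109.

84/109


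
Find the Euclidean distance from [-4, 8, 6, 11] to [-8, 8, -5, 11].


d = sqrt(sum of squared differences). (-4--8)^2=16, (8-8)^2=0, (6--5)^2=121, (11-11)^2=0. Sum = 137.

sqrt(137)


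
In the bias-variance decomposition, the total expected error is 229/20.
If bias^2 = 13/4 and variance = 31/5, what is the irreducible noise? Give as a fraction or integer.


Total error = bias^2 + variance + irreducible noise. So irreducible noise = 229/20 - 13/4 - 31/5 = 2.

2


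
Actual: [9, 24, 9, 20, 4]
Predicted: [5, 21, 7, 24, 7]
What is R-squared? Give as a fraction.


Mean(y) = 66/5. SS_res = 54. SS_tot = 1414/5. R^2 = 1 - 54/(1414/5) = 572/707.

572/707


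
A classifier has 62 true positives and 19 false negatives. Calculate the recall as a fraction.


Recall = TP / (TP + FN) = 62 / 81 = 62/81.

62/81


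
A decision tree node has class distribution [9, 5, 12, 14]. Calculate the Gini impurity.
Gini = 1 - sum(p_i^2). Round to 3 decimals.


Total = 40. Proportions: 9/40, 5/40, 12/40, 14/40. sum(p_i^2) = 0.2787. Gini = 1 - 0.2787 = 0.7213, which rounds to 0.721.

0.721


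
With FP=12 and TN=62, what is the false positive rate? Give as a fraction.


FPR = FP / (FP + TN) = 12 / 74 = 6/37.

6/37


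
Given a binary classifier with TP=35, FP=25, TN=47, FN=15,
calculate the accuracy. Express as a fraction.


Accuracy = (TP + TN) / (TP + TN + FP + FN) = (35 + 47) / 122 = 41/61.

41/61


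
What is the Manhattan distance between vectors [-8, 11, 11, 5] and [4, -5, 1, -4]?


d = sum of absolute differences: |-8-4|=12 + |11--5|=16 + |11-1|=10 + |5--4|=9 = 47.

47


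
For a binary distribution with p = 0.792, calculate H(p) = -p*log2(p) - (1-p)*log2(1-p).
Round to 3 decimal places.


H = -0.792*log2(0.792) - 0.208*log2(0.208) = 0.738.

0.738


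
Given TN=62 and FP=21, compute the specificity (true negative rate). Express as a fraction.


Specificity = TN / (TN + FP) = 62 / 83 = 62/83.

62/83


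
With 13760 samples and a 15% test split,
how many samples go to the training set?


Test set = 13760 * 15% = 2064. Training set = 13760 - 2064 = 11696.

11696


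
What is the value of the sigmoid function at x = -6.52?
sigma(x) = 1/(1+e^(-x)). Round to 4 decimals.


sigma(-6.52) = 1/(1+e^(6.52)) = 1/(1+678.578385) = 1/679.578385 = 0.0015.

0.0015


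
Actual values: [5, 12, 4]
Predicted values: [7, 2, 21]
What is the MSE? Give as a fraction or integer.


MSE = (1/3) * ((5-7)^2=4 + (12-2)^2=100 + (4-21)^2=289). Sum = 393. MSE = 131.

131


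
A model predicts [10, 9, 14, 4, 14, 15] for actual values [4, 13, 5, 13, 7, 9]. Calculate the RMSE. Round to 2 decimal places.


MSE = 49.8333. RMSE = sqrt(49.8333) = 7.06.

7.06


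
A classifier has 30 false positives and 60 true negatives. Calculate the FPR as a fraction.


FPR = FP / (FP + TN) = 30 / 90 = 1/3.

1/3


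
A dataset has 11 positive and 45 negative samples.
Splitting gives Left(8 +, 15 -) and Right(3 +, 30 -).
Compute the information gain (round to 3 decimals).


H(parent) = 0.7147. H(left) = 0.9321, H(right) = 0.4395. Weighted = (23/56)*0.9321 + (33/56)*0.4395 = 0.6418. IG = 0.7147 - 0.6418 = 0.0729, which rounds to 0.073.

0.073


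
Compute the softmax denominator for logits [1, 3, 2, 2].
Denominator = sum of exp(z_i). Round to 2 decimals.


Denom = e^1=2.7183 + e^3=20.0855 + e^2=7.3891 + e^2=7.3891. Sum = 37.5820, which rounds to 37.58.

37.58


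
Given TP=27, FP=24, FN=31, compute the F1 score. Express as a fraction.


Precision = 27/51 = 9/17. Recall = 27/58 = 27/58. F1 = 2*P*R/(P+R) = 54/109.

54/109


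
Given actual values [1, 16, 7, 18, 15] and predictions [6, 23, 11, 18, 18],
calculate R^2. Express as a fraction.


Mean(y) = 57/5. SS_res = 99. SS_tot = 1026/5. R^2 = 1 - 99/(1026/5) = 59/114.

59/114


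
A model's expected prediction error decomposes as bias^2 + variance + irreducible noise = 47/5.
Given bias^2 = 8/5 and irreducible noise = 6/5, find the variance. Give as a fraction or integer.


Total error = bias^2 + variance + irreducible noise. So variance = 47/5 - 8/5 - 6/5 = 33/5.

33/5


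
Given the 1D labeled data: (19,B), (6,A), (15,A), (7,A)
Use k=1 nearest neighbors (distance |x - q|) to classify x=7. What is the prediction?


Distances: |19-7|=12, |6-7|=1, |15-7|=8, |7-7|=0. 1 nearest: (7,A). Counts: {'A': 1}. Majority class: A.

A


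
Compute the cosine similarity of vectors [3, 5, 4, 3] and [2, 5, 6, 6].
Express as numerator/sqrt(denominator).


dot = 73. |a|^2 = 59, |b|^2 = 101. cos = 73/sqrt(5959).

73/sqrt(5959)


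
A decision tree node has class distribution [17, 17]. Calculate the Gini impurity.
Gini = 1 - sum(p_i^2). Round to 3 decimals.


Total = 34. Proportions: 17/34, 17/34. sum(p_i^2) = 0.5000. Gini = 1 - 0.5000 = 0.5000, which rounds to 0.500.

0.500


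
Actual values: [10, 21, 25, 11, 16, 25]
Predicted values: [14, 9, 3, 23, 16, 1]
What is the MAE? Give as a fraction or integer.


MAE = (1/6) * (|10-14|=4 + |21-9|=12 + |25-3|=22 + |11-23|=12 + |16-16|=0 + |25-1|=24). Sum = 74. MAE = 37/3.

37/3


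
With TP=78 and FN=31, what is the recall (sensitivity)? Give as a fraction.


Recall = TP / (TP + FN) = 78 / 109 = 78/109.

78/109


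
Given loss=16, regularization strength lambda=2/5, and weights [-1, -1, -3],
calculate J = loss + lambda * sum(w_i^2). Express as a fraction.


L2 sq norm = sum(w^2) = 11. J = 16 + 2/5 * 11 = 102/5.

102/5


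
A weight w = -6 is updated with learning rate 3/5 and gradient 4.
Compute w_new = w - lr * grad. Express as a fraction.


w_new = -6 - 3/5 * 4 = -6 - 12/5 = -42/5.

-42/5


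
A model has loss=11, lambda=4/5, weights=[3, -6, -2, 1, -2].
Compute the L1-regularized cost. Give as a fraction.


L1 norm = sum(|w|) = 14. J = 11 + 4/5 * 14 = 111/5.

111/5


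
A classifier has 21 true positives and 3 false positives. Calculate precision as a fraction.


Precision = TP / (TP + FP) = 21 / 24 = 7/8.

7/8


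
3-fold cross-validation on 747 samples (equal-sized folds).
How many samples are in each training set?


Each validation fold has 747/3 = 249 samples. Training set = 747 - 249 = 498.

498


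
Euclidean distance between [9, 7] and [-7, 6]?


d = sqrt(sum of squared differences). (9--7)^2=256, (7-6)^2=1. Sum = 257.

sqrt(257)


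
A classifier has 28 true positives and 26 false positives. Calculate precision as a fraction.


Precision = TP / (TP + FP) = 28 / 54 = 14/27.

14/27


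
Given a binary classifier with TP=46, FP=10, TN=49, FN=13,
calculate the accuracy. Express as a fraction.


Accuracy = (TP + TN) / (TP + TN + FP + FN) = (46 + 49) / 118 = 95/118.

95/118


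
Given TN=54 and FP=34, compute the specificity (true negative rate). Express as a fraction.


Specificity = TN / (TN + FP) = 54 / 88 = 27/44.

27/44


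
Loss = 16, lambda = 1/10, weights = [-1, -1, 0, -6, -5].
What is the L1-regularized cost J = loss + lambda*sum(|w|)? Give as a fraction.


L1 norm = sum(|w|) = 13. J = 16 + 1/10 * 13 = 173/10.

173/10


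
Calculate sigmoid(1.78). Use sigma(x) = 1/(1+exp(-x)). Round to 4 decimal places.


sigma(1.78) = 1/(1+e^(-1.78)) = 1/(1+0.168638) = 1/1.168638 = 0.8557.

0.8557


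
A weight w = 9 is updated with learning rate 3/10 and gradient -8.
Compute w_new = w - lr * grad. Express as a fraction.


w_new = 9 - 3/10 * -8 = 9 - -12/5 = 57/5.

57/5


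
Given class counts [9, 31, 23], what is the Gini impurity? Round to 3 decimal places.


Total = 63. Proportions: 9/63, 31/63, 23/63. sum(p_i^2) = 0.3958. Gini = 1 - 0.3958 = 0.6042, which rounds to 0.604.

0.604


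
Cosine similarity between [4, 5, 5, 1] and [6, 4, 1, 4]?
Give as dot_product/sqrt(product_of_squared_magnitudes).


dot = 53. |a|^2 = 67, |b|^2 = 69. cos = 53/sqrt(4623).

53/sqrt(4623)


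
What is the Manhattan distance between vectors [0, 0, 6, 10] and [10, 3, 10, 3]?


d = sum of absolute differences: |0-10|=10 + |0-3|=3 + |6-10|=4 + |10-3|=7 = 24.

24


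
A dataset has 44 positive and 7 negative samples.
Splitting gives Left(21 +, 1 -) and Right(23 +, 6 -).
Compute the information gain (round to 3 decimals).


H(parent) = 0.5770. H(left) = 0.2668, H(right) = 0.7355. Weighted = (22/51)*0.2668 + (29/51)*0.7355 = 0.5333. IG = 0.5770 - 0.5333 = 0.0437, which rounds to 0.044.

0.044


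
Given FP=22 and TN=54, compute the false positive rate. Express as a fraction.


FPR = FP / (FP + TN) = 22 / 76 = 11/38.

11/38


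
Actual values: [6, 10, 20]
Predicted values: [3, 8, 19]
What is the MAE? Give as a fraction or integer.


MAE = (1/3) * (|6-3|=3 + |10-8|=2 + |20-19|=1). Sum = 6. MAE = 2.

2


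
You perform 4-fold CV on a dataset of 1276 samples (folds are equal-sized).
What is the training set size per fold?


Each validation fold has 1276/4 = 319 samples. Training set = 1276 - 319 = 957.

957


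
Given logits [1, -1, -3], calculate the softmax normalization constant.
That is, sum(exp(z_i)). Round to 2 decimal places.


Denom = e^1=2.7183 + e^-1=0.3679 + e^-3=0.0498. Sum = 3.1360, which rounds to 3.14.

3.14


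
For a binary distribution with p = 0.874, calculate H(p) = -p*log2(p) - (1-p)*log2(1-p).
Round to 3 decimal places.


H = -0.874*log2(0.874) - 0.126*log2(0.126) = 0.546.

0.546


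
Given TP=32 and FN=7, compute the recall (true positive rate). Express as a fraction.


Recall = TP / (TP + FN) = 32 / 39 = 32/39.

32/39


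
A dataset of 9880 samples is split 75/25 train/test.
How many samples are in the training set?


Test set = 9880 * 25% = 2470. Training set = 9880 - 2470 = 7410.

7410


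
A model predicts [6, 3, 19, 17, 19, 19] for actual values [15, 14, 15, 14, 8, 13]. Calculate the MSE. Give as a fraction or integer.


MSE = (1/6) * ((15-6)^2=81 + (14-3)^2=121 + (15-19)^2=16 + (14-17)^2=9 + (8-19)^2=121 + (13-19)^2=36). Sum = 384. MSE = 64.

64


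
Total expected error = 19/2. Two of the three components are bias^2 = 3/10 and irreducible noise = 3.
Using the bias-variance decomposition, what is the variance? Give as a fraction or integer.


Total error = bias^2 + variance + irreducible noise. So variance = 19/2 - 3/10 - 3 = 31/5.

31/5


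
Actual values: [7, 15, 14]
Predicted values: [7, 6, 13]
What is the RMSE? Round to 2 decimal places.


MSE = 27.3333. RMSE = sqrt(27.3333) = 5.23.

5.23


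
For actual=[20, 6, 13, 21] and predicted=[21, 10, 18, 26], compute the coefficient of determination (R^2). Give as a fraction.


Mean(y) = 15. SS_res = 67. SS_tot = 146. R^2 = 1 - 67/(146) = 79/146.

79/146


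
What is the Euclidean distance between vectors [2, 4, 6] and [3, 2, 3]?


d = sqrt(sum of squared differences). (2-3)^2=1, (4-2)^2=4, (6-3)^2=9. Sum = 14.

sqrt(14)


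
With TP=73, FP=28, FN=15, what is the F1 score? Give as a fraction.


Precision = 73/101 = 73/101. Recall = 73/88 = 73/88. F1 = 2*P*R/(P+R) = 146/189.

146/189


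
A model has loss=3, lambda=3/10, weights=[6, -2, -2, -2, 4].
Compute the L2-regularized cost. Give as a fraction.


L2 sq norm = sum(w^2) = 64. J = 3 + 3/10 * 64 = 111/5.

111/5


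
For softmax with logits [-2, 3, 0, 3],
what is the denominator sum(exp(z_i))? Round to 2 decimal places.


Denom = e^-2=0.1353 + e^3=20.0855 + e^0=1.0000 + e^3=20.0855. Sum = 41.3063, which rounds to 41.31.

41.31


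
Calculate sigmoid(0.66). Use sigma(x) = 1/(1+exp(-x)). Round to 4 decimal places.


sigma(0.66) = 1/(1+e^(-0.66)) = 1/(1+0.516851) = 1/1.516851 = 0.6593.

0.6593


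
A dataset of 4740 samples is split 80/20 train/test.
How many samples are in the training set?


Test set = 4740 * 20% = 948. Training set = 4740 - 948 = 3792.

3792


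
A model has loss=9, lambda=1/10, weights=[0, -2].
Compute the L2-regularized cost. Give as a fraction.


L2 sq norm = sum(w^2) = 4. J = 9 + 1/10 * 4 = 47/5.

47/5


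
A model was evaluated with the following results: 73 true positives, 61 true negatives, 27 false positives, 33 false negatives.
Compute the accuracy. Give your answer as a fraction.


Accuracy = (TP + TN) / (TP + TN + FP + FN) = (73 + 61) / 194 = 67/97.

67/97


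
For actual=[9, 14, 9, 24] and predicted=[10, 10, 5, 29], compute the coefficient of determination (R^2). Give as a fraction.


Mean(y) = 14. SS_res = 58. SS_tot = 150. R^2 = 1 - 58/(150) = 46/75.

46/75


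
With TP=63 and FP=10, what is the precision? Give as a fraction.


Precision = TP / (TP + FP) = 63 / 73 = 63/73.

63/73


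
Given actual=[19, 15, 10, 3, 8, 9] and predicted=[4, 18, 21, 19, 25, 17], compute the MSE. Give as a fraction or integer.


MSE = (1/6) * ((19-4)^2=225 + (15-18)^2=9 + (10-21)^2=121 + (3-19)^2=256 + (8-25)^2=289 + (9-17)^2=64). Sum = 964. MSE = 482/3.

482/3


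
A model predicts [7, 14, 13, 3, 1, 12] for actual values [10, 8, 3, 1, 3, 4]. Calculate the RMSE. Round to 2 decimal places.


MSE = 36.1667. RMSE = sqrt(36.1667) = 6.01.

6.01


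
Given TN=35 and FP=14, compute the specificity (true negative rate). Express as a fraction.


Specificity = TN / (TN + FP) = 35 / 49 = 5/7.

5/7


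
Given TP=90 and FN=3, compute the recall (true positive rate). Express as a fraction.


Recall = TP / (TP + FN) = 90 / 93 = 30/31.

30/31


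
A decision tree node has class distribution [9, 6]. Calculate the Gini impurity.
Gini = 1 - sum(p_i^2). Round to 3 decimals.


Total = 15. Proportions: 9/15, 6/15. sum(p_i^2) = 0.5200. Gini = 1 - 0.5200 = 0.4800, which rounds to 0.480.

0.480


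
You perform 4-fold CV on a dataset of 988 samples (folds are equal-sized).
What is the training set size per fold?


Each validation fold has 988/4 = 247 samples. Training set = 988 - 247 = 741.

741


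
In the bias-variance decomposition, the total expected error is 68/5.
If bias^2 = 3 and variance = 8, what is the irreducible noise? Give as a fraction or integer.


Total error = bias^2 + variance + irreducible noise. So irreducible noise = 68/5 - 3 - 8 = 13/5.

13/5


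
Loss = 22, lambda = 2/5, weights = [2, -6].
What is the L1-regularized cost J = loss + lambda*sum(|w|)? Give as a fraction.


L1 norm = sum(|w|) = 8. J = 22 + 2/5 * 8 = 126/5.

126/5


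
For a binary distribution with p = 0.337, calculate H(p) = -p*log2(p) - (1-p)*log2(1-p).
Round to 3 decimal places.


H = -0.337*log2(0.337) - 0.663*log2(0.663) = 0.922.

0.922


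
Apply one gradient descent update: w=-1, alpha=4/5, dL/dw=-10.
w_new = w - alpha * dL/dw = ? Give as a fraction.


w_new = -1 - 4/5 * -10 = -1 - -8 = 7.

7


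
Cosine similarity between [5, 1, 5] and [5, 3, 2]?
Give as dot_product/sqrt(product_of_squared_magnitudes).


dot = 38. |a|^2 = 51, |b|^2 = 38. cos = 38/sqrt(1938).

38/sqrt(1938)


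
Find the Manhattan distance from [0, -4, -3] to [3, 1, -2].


d = sum of absolute differences: |0-3|=3 + |-4-1|=5 + |-3--2|=1 = 9.

9


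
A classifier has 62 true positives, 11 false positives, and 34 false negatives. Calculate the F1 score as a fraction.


Precision = 62/73 = 62/73. Recall = 62/96 = 31/48. F1 = 2*P*R/(P+R) = 124/169.

124/169


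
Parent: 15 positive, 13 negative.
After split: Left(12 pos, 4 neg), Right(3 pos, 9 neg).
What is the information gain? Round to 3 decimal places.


H(parent) = 0.9963. H(left) = 0.8113, H(right) = 0.8113. Weighted = (16/28)*0.8113 + (12/28)*0.8113 = 0.8113. IG = 0.9963 - 0.8113 = 0.1850, which rounds to 0.185.

0.185


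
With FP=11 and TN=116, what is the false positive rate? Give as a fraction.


FPR = FP / (FP + TN) = 11 / 127 = 11/127.

11/127


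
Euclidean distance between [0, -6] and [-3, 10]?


d = sqrt(sum of squared differences). (0--3)^2=9, (-6-10)^2=256. Sum = 265.

sqrt(265)


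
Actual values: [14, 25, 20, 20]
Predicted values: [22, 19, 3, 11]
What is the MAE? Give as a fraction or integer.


MAE = (1/4) * (|14-22|=8 + |25-19|=6 + |20-3|=17 + |20-11|=9). Sum = 40. MAE = 10.

10


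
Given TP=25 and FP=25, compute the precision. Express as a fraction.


Precision = TP / (TP + FP) = 25 / 50 = 1/2.

1/2


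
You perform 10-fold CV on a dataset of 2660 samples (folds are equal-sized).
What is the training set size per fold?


Each validation fold has 2660/10 = 266 samples. Training set = 2660 - 266 = 2394.

2394


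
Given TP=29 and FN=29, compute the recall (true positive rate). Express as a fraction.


Recall = TP / (TP + FN) = 29 / 58 = 1/2.

1/2


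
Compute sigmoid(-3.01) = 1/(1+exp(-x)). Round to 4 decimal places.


sigma(-3.01) = 1/(1+e^(3.01)) = 1/(1+20.287400) = 1/21.287400 = 0.0470.

0.0470


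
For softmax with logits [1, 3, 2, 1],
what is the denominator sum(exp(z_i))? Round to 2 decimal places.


Denom = e^1=2.7183 + e^3=20.0855 + e^2=7.3891 + e^1=2.7183. Sum = 32.9112, which rounds to 32.91.

32.91


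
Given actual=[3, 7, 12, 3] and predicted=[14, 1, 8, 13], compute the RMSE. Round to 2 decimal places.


MSE = 68.2500. RMSE = sqrt(68.2500) = 8.26.

8.26


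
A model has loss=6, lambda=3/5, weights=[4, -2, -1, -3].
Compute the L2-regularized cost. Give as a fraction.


L2 sq norm = sum(w^2) = 30. J = 6 + 3/5 * 30 = 24.

24


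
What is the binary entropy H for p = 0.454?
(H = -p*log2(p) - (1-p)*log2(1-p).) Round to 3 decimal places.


H = -0.454*log2(0.454) - 0.546*log2(0.546) = 0.994.

0.994


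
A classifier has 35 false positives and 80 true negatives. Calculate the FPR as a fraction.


FPR = FP / (FP + TN) = 35 / 115 = 7/23.

7/23


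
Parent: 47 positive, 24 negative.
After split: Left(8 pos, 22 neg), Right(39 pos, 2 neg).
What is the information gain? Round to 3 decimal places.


H(parent) = 0.9229. H(left) = 0.8366, H(right) = 0.2812. Weighted = (30/71)*0.8366 + (41/71)*0.2812 = 0.5159. IG = 0.9229 - 0.5159 = 0.4070, which rounds to 0.407.

0.407


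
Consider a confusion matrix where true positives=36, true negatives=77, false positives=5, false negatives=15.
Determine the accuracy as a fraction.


Accuracy = (TP + TN) / (TP + TN + FP + FN) = (36 + 77) / 133 = 113/133.

113/133


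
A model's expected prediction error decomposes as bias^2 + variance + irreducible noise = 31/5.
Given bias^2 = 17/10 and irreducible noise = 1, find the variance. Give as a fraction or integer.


Total error = bias^2 + variance + irreducible noise. So variance = 31/5 - 17/10 - 1 = 7/2.

7/2


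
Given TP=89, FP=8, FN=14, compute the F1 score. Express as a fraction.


Precision = 89/97 = 89/97. Recall = 89/103 = 89/103. F1 = 2*P*R/(P+R) = 89/100.

89/100


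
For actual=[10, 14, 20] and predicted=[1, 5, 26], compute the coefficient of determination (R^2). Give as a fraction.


Mean(y) = 44/3. SS_res = 198. SS_tot = 152/3. R^2 = 1 - 198/(152/3) = -221/76.

-221/76


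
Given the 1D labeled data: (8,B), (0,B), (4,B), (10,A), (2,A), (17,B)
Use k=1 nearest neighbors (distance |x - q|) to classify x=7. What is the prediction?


Distances: |8-7|=1, |0-7|=7, |4-7|=3, |10-7|=3, |2-7|=5, |17-7|=10. 1 nearest: (8,B). Counts: {'B': 1}. Majority class: B.

B


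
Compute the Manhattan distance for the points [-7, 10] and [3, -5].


d = sum of absolute differences: |-7-3|=10 + |10--5|=15 = 25.

25


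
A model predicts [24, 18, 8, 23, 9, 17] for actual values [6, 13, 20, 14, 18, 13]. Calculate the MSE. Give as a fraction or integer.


MSE = (1/6) * ((6-24)^2=324 + (13-18)^2=25 + (20-8)^2=144 + (14-23)^2=81 + (18-9)^2=81 + (13-17)^2=16). Sum = 671. MSE = 671/6.

671/6


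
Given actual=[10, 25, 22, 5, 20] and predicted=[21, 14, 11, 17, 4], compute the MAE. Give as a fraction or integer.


MAE = (1/5) * (|10-21|=11 + |25-14|=11 + |22-11|=11 + |5-17|=12 + |20-4|=16). Sum = 61. MAE = 61/5.

61/5


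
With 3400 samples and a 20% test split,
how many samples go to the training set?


Test set = 3400 * 20% = 680. Training set = 3400 - 680 = 2720.

2720


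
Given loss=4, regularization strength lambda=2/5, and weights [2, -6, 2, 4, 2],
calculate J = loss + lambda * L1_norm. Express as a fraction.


L1 norm = sum(|w|) = 16. J = 4 + 2/5 * 16 = 52/5.

52/5


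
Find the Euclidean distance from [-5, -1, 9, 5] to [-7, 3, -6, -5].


d = sqrt(sum of squared differences). (-5--7)^2=4, (-1-3)^2=16, (9--6)^2=225, (5--5)^2=100. Sum = 345.

sqrt(345)


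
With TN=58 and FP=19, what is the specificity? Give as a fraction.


Specificity = TN / (TN + FP) = 58 / 77 = 58/77.

58/77


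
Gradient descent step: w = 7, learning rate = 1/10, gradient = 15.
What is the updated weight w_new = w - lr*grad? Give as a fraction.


w_new = 7 - 1/10 * 15 = 7 - 3/2 = 11/2.

11/2


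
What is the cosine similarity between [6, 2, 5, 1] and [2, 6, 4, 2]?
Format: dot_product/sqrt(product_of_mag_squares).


dot = 46. |a|^2 = 66, |b|^2 = 60. cos = 46/sqrt(3960).

46/sqrt(3960)


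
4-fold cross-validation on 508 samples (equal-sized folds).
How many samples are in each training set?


Each validation fold has 508/4 = 127 samples. Training set = 508 - 127 = 381.

381


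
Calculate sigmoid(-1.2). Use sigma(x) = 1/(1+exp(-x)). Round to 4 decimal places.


sigma(-1.2) = 1/(1+e^(1.2)) = 1/(1+3.320117) = 1/4.320117 = 0.2315.

0.2315


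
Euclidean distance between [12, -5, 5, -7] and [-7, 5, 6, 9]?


d = sqrt(sum of squared differences). (12--7)^2=361, (-5-5)^2=100, (5-6)^2=1, (-7-9)^2=256. Sum = 718.

sqrt(718)


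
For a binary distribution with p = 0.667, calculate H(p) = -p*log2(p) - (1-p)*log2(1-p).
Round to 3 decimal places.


H = -0.667*log2(0.667) - 0.333*log2(0.333) = 0.918.

0.918


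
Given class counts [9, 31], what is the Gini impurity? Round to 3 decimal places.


Total = 40. Proportions: 9/40, 31/40. sum(p_i^2) = 0.6513. Gini = 1 - 0.6513 = 0.3487, which rounds to 0.349.

0.349


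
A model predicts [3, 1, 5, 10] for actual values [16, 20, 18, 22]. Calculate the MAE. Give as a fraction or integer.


MAE = (1/4) * (|16-3|=13 + |20-1|=19 + |18-5|=13 + |22-10|=12). Sum = 57. MAE = 57/4.

57/4


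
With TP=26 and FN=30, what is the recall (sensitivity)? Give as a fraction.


Recall = TP / (TP + FN) = 26 / 56 = 13/28.

13/28


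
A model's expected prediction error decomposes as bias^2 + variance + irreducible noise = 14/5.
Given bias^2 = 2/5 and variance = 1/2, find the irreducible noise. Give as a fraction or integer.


Total error = bias^2 + variance + irreducible noise. So irreducible noise = 14/5 - 2/5 - 1/2 = 19/10.

19/10


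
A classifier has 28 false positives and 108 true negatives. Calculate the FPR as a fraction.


FPR = FP / (FP + TN) = 28 / 136 = 7/34.

7/34


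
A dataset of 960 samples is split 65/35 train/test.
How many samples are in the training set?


Test set = 960 * 35% = 336. Training set = 960 - 336 = 624.

624


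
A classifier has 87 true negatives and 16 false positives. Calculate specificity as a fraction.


Specificity = TN / (TN + FP) = 87 / 103 = 87/103.

87/103


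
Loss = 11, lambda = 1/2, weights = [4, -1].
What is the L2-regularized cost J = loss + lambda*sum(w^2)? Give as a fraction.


L2 sq norm = sum(w^2) = 17. J = 11 + 1/2 * 17 = 39/2.

39/2


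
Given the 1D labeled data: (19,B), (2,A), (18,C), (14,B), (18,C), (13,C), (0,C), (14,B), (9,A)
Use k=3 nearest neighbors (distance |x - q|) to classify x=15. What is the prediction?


Distances: |19-15|=4, |2-15|=13, |18-15|=3, |14-15|=1, |18-15|=3, |13-15|=2, |0-15|=15, |14-15|=1, |9-15|=6. 3 nearest: (14,B), (14,B), (13,C). Counts: {'B': 2, 'C': 1}. Majority class: B.

B


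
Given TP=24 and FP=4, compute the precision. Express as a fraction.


Precision = TP / (TP + FP) = 24 / 28 = 6/7.

6/7


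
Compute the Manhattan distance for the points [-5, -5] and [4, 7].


d = sum of absolute differences: |-5-4|=9 + |-5-7|=12 = 21.

21


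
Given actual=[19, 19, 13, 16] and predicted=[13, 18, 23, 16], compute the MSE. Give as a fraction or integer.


MSE = (1/4) * ((19-13)^2=36 + (19-18)^2=1 + (13-23)^2=100 + (16-16)^2=0). Sum = 137. MSE = 137/4.

137/4


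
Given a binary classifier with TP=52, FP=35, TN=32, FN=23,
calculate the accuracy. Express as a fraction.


Accuracy = (TP + TN) / (TP + TN + FP + FN) = (52 + 32) / 142 = 42/71.

42/71


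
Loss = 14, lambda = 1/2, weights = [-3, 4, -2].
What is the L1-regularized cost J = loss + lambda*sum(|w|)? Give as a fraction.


L1 norm = sum(|w|) = 9. J = 14 + 1/2 * 9 = 37/2.

37/2


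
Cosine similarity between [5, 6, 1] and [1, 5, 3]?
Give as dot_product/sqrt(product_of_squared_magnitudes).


dot = 38. |a|^2 = 62, |b|^2 = 35. cos = 38/sqrt(2170).

38/sqrt(2170)


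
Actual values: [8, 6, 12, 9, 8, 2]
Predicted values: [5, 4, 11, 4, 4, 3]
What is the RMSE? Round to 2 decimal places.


MSE = 9.3333. RMSE = sqrt(9.3333) = 3.06.

3.06


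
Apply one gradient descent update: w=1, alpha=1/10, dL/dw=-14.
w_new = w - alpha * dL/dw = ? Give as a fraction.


w_new = 1 - 1/10 * -14 = 1 - -7/5 = 12/5.

12/5


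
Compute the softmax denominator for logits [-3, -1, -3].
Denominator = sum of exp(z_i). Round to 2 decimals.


Denom = e^-3=0.0498 + e^-1=0.3679 + e^-3=0.0498. Sum = 0.4675, which rounds to 0.47.

0.47


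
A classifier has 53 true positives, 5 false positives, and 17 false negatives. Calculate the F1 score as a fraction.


Precision = 53/58 = 53/58. Recall = 53/70 = 53/70. F1 = 2*P*R/(P+R) = 53/64.

53/64


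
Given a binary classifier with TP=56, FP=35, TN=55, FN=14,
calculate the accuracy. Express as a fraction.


Accuracy = (TP + TN) / (TP + TN + FP + FN) = (56 + 55) / 160 = 111/160.

111/160


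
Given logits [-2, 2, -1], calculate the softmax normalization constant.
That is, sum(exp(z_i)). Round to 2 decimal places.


Denom = e^-2=0.1353 + e^2=7.3891 + e^-1=0.3679. Sum = 7.8923, which rounds to 7.89.

7.89


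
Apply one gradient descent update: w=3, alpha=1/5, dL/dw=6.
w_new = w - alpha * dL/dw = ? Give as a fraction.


w_new = 3 - 1/5 * 6 = 3 - 6/5 = 9/5.

9/5


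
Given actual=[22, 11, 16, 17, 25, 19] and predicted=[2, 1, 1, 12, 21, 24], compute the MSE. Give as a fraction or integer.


MSE = (1/6) * ((22-2)^2=400 + (11-1)^2=100 + (16-1)^2=225 + (17-12)^2=25 + (25-21)^2=16 + (19-24)^2=25). Sum = 791. MSE = 791/6.

791/6


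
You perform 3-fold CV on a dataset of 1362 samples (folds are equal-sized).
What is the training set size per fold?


Each validation fold has 1362/3 = 454 samples. Training set = 1362 - 454 = 908.

908


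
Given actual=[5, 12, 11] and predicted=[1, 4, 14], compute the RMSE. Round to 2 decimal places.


MSE = 29.6667. RMSE = sqrt(29.6667) = 5.45.

5.45


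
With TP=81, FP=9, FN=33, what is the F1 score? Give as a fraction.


Precision = 81/90 = 9/10. Recall = 81/114 = 27/38. F1 = 2*P*R/(P+R) = 27/34.

27/34


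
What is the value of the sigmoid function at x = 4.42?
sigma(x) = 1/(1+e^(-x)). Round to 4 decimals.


sigma(4.42) = 1/(1+e^(-4.42)) = 1/(1+0.012034) = 1/1.012034 = 0.9881.

0.9881


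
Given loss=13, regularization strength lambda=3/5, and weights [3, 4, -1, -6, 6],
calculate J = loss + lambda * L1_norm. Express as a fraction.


L1 norm = sum(|w|) = 20. J = 13 + 3/5 * 20 = 25.

25


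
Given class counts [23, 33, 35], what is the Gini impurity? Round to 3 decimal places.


Total = 91. Proportions: 23/91, 33/91, 35/91. sum(p_i^2) = 0.3433. Gini = 1 - 0.3433 = 0.6567, which rounds to 0.657.

0.657


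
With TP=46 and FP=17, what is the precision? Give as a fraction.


Precision = TP / (TP + FP) = 46 / 63 = 46/63.

46/63


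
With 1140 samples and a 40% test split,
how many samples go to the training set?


Test set = 1140 * 40% = 456. Training set = 1140 - 456 = 684.

684


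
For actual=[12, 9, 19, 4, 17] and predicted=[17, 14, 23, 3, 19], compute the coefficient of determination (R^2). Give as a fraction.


Mean(y) = 61/5. SS_res = 71. SS_tot = 734/5. R^2 = 1 - 71/(734/5) = 379/734.

379/734


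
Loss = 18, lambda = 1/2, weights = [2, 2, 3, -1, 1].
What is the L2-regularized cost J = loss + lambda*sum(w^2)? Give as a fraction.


L2 sq norm = sum(w^2) = 19. J = 18 + 1/2 * 19 = 55/2.

55/2


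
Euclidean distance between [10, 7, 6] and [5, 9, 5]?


d = sqrt(sum of squared differences). (10-5)^2=25, (7-9)^2=4, (6-5)^2=1. Sum = 30.

sqrt(30)


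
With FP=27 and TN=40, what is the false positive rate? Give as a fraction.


FPR = FP / (FP + TN) = 27 / 67 = 27/67.

27/67


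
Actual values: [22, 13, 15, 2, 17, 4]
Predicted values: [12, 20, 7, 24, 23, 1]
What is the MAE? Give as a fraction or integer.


MAE = (1/6) * (|22-12|=10 + |13-20|=7 + |15-7|=8 + |2-24|=22 + |17-23|=6 + |4-1|=3). Sum = 56. MAE = 28/3.

28/3


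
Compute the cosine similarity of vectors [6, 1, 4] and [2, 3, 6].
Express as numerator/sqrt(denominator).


dot = 39. |a|^2 = 53, |b|^2 = 49. cos = 39/sqrt(2597).

39/sqrt(2597)


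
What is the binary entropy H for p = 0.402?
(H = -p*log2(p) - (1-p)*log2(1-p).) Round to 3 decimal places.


H = -0.402*log2(0.402) - 0.598*log2(0.598) = 0.972.

0.972


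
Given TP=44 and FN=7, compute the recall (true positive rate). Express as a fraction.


Recall = TP / (TP + FN) = 44 / 51 = 44/51.

44/51


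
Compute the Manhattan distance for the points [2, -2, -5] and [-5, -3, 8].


d = sum of absolute differences: |2--5|=7 + |-2--3|=1 + |-5-8|=13 = 21.

21


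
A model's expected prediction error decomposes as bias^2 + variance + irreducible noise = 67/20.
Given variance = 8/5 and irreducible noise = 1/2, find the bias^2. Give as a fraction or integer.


Total error = bias^2 + variance + irreducible noise. So bias^2 = 67/20 - 8/5 - 1/2 = 5/4.

5/4


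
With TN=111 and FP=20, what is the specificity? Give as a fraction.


Specificity = TN / (TN + FP) = 111 / 131 = 111/131.

111/131


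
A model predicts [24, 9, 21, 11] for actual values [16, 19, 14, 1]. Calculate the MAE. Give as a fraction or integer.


MAE = (1/4) * (|16-24|=8 + |19-9|=10 + |14-21|=7 + |1-11|=10). Sum = 35. MAE = 35/4.

35/4


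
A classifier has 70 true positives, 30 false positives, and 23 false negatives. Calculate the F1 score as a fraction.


Precision = 70/100 = 7/10. Recall = 70/93 = 70/93. F1 = 2*P*R/(P+R) = 140/193.

140/193


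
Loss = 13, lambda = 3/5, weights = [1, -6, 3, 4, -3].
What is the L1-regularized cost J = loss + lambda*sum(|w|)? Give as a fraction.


L1 norm = sum(|w|) = 17. J = 13 + 3/5 * 17 = 116/5.

116/5


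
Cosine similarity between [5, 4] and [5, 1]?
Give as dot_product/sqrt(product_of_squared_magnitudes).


dot = 29. |a|^2 = 41, |b|^2 = 26. cos = 29/sqrt(1066).

29/sqrt(1066)


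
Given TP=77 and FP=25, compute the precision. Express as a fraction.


Precision = TP / (TP + FP) = 77 / 102 = 77/102.

77/102


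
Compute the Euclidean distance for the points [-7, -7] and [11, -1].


d = sqrt(sum of squared differences). (-7-11)^2=324, (-7--1)^2=36. Sum = 360.

sqrt(360)


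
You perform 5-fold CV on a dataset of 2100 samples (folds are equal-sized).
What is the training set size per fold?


Each validation fold has 2100/5 = 420 samples. Training set = 2100 - 420 = 1680.

1680


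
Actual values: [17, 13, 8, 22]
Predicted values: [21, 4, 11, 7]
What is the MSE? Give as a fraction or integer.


MSE = (1/4) * ((17-21)^2=16 + (13-4)^2=81 + (8-11)^2=9 + (22-7)^2=225). Sum = 331. MSE = 331/4.

331/4
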